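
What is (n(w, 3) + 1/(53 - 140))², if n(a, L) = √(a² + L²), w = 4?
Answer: 188356/7569 ≈ 24.885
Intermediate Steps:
n(a, L) = √(L² + a²)
(n(w, 3) + 1/(53 - 140))² = (√(3² + 4²) + 1/(53 - 140))² = (√(9 + 16) + 1/(-87))² = (√25 - 1/87)² = (5 - 1/87)² = (434/87)² = 188356/7569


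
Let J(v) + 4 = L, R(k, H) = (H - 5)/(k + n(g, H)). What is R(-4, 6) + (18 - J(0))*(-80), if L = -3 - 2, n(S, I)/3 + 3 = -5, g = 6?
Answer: -60481/28 ≈ -2160.0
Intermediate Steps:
n(S, I) = -24 (n(S, I) = -9 + 3*(-5) = -9 - 15 = -24)
R(k, H) = (-5 + H)/(-24 + k) (R(k, H) = (H - 5)/(k - 24) = (-5 + H)/(-24 + k))
L = -5
J(v) = -9 (J(v) = -4 - 5 = -9)
R(-4, 6) + (18 - J(0))*(-80) = (-5 + 6)/(-24 - 4) + (18 - 1*(-9))*(-80) = 1/(-28) + (18 + 9)*(-80) = -1/28*1 + 27*(-80) = -1/28 - 2160 = -60481/28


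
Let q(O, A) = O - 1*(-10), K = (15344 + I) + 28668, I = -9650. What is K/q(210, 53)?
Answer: 17181/110 ≈ 156.19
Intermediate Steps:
K = 34362 (K = (15344 - 9650) + 28668 = 5694 + 28668 = 34362)
q(O, A) = 10 + O (q(O, A) = O + 10 = 10 + O)
K/q(210, 53) = 34362/(10 + 210) = 34362/220 = 34362*(1/220) = 17181/110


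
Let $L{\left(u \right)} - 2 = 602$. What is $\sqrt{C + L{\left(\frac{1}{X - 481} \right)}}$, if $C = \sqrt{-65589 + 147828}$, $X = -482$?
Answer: $\sqrt{604 + \sqrt{82239}} \approx 29.846$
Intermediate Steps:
$C = \sqrt{82239} \approx 286.77$
$L{\left(u \right)} = 604$ ($L{\left(u \right)} = 2 + 602 = 604$)
$\sqrt{C + L{\left(\frac{1}{X - 481} \right)}} = \sqrt{\sqrt{82239} + 604} = \sqrt{604 + \sqrt{82239}}$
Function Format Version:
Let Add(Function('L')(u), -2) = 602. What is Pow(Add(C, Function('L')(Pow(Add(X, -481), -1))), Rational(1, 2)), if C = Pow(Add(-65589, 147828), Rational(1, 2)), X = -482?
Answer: Pow(Add(604, Pow(82239, Rational(1, 2))), Rational(1, 2)) ≈ 29.846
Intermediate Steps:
C = Pow(82239, Rational(1, 2)) ≈ 286.77
Function('L')(u) = 604 (Function('L')(u) = Add(2, 602) = 604)
Pow(Add(C, Function('L')(Pow(Add(X, -481), -1))), Rational(1, 2)) = Pow(Add(Pow(82239, Rational(1, 2)), 604), Rational(1, 2)) = Pow(Add(604, Pow(82239, Rational(1, 2))), Rational(1, 2))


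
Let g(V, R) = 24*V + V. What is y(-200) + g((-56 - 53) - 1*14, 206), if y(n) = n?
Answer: -3275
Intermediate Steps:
g(V, R) = 25*V
y(-200) + g((-56 - 53) - 1*14, 206) = -200 + 25*((-56 - 53) - 1*14) = -200 + 25*(-109 - 14) = -200 + 25*(-123) = -200 - 3075 = -3275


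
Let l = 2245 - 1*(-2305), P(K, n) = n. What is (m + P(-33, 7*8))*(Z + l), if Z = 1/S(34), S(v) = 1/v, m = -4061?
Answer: -18358920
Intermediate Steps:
S(v) = 1/v
l = 4550 (l = 2245 + 2305 = 4550)
Z = 34 (Z = 1/(1/34) = 34)
(m + P(-33, 7*8))*(Z + l) = (-4061 + 7*8)*(34 + 4550) = (-4061 + 56)*4584 = -4005*4584 = -18358920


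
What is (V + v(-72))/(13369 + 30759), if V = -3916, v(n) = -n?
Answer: -961/11032 ≈ -0.087110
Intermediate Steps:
(V + v(-72))/(13369 + 30759) = (-3916 - 1*(-72))/(13369 + 30759) = (-3916 + 72)/44128 = -3844*1/44128 = -961/11032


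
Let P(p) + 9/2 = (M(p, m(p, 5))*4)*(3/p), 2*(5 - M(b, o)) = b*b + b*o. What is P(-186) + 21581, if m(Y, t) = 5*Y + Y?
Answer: 1822067/62 ≈ 29388.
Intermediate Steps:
m(Y, t) = 6*Y
M(b, o) = 5 - b²/2 - b*o/2 (M(b, o) = 5 - (b*b + b*o)/2 = 5 - (b² + b*o)/2 = 5 + (-b²/2 - b*o/2) = 5 - b²/2 - b*o/2)
P(p) = -9/2 + 3*(20 - 14*p²)/p (P(p) = -9/2 + ((5 - p²/2 - p*6*p/2)*4)*(3/p) = -9/2 + ((5 - p²/2 - 3*p²)*4)*(3/p) = -9/2 + ((5 - 7*p²/2)*4)*(3/p) = -9/2 + (20 - 14*p²)*(3/p) = -9/2 + 3*(20 - 14*p²)/p)
P(-186) + 21581 = (-9/2 - 42*(-186) + 60/(-186)) + 21581 = (-9/2 + 7812 + 60*(-1/186)) + 21581 = (-9/2 + 7812 - 10/31) + 21581 = 484045/62 + 21581 = 1822067/62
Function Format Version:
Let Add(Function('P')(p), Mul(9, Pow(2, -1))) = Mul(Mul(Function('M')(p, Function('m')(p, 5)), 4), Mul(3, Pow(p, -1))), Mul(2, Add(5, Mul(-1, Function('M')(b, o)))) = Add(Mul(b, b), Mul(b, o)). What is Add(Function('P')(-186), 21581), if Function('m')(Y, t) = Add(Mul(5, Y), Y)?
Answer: Rational(1822067, 62) ≈ 29388.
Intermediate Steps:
Function('m')(Y, t) = Mul(6, Y)
Function('M')(b, o) = Add(5, Mul(Rational(-1, 2), Pow(b, 2)), Mul(Rational(-1, 2), b, o)) (Function('M')(b, o) = Add(5, Mul(Rational(-1, 2), Add(Mul(b, b), Mul(b, o)))) = Add(5, Mul(Rational(-1, 2), Add(Pow(b, 2), Mul(b, o)))) = Add(5, Add(Mul(Rational(-1, 2), Pow(b, 2)), Mul(Rational(-1, 2), b, o))) = Add(5, Mul(Rational(-1, 2), Pow(b, 2)), Mul(Rational(-1, 2), b, o)))
Function('P')(p) = Add(Rational(-9, 2), Mul(3, Pow(p, -1), Add(20, Mul(-14, Pow(p, 2))))) (Function('P')(p) = Add(Rational(-9, 2), Mul(Mul(Add(5, Mul(Rational(-1, 2), Pow(p, 2)), Mul(Rational(-1, 2), p, Mul(6, p))), 4), Mul(3, Pow(p, -1)))) = Add(Rational(-9, 2), Mul(Mul(Add(5, Mul(Rational(-1, 2), Pow(p, 2)), Mul(-3, Pow(p, 2))), 4), Mul(3, Pow(p, -1)))) = Add(Rational(-9, 2), Mul(Mul(Add(5, Mul(Rational(-7, 2), Pow(p, 2))), 4), Mul(3, Pow(p, -1)))) = Add(Rational(-9, 2), Mul(Add(20, Mul(-14, Pow(p, 2))), Mul(3, Pow(p, -1)))) = Add(Rational(-9, 2), Mul(3, Pow(p, -1), Add(20, Mul(-14, Pow(p, 2))))))
Add(Function('P')(-186), 21581) = Add(Add(Rational(-9, 2), Mul(-42, -186), Mul(60, Pow(-186, -1))), 21581) = Add(Add(Rational(-9, 2), 7812, Mul(60, Rational(-1, 186))), 21581) = Add(Add(Rational(-9, 2), 7812, Rational(-10, 31)), 21581) = Add(Rational(484045, 62), 21581) = Rational(1822067, 62)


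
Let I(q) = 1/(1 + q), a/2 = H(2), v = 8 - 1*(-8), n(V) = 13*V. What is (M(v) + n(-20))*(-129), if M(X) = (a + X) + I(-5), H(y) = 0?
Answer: 126033/4 ≈ 31508.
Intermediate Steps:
v = 16 (v = 8 + 8 = 16)
a = 0 (a = 2*0 = 0)
M(X) = -1/4 + X (M(X) = (0 + X) + 1/(1 - 5) = X + 1/(-4) = X - 1/4 = -1/4 + X)
(M(v) + n(-20))*(-129) = ((-1/4 + 16) + 13*(-20))*(-129) = (63/4 - 260)*(-129) = -977/4*(-129) = 126033/4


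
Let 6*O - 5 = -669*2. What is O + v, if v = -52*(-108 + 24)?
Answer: 24875/6 ≈ 4145.8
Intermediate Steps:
O = -1333/6 (O = ⅚ + (-669*2)/6 = ⅚ + (⅙)*(-1338) = ⅚ - 223 = -1333/6 ≈ -222.17)
v = 4368 (v = -52*(-84) = 4368)
O + v = -1333/6 + 4368 = 24875/6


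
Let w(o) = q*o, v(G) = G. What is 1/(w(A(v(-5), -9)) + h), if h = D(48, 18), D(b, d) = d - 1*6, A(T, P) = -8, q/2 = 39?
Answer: -1/612 ≈ -0.0016340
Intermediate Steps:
q = 78 (q = 2*39 = 78)
D(b, d) = -6 + d (D(b, d) = d - 6 = -6 + d)
h = 12 (h = -6 + 18 = 12)
w(o) = 78*o
1/(w(A(v(-5), -9)) + h) = 1/(78*(-8) + 12) = 1/(-624 + 12) = 1/(-612) = -1/612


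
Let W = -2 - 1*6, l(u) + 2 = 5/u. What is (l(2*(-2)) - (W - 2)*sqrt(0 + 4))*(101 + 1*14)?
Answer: 7705/4 ≈ 1926.3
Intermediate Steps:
l(u) = -2 + 5/u
W = -8 (W = -2 - 6 = -8)
(l(2*(-2)) - (W - 2)*sqrt(0 + 4))*(101 + 1*14) = ((-2 + 5/((2*(-2)))) - (-8 - 2)*sqrt(0 + 4))*(101 + 1*14) = ((-2 + 5/(-4)) - (-10)*sqrt(4))*(101 + 14) = ((-2 + 5*(-1/4)) - (-10)*2)*115 = ((-2 - 5/4) - 1*(-20))*115 = (-13/4 + 20)*115 = (67/4)*115 = 7705/4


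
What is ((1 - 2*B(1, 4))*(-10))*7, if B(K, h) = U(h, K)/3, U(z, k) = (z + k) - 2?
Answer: 70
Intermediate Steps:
U(z, k) = -2 + k + z (U(z, k) = (k + z) - 2 = -2 + k + z)
B(K, h) = -⅔ + K/3 + h/3 (B(K, h) = (-2 + K + h)/3 = (-2 + K + h)*(⅓) = -⅔ + K/3 + h/3)
((1 - 2*B(1, 4))*(-10))*7 = ((1 - 2*(-⅔ + (⅓)*1 + (⅓)*4))*(-10))*7 = ((1 - 2*(-⅔ + ⅓ + 4/3))*(-10))*7 = ((1 - 2*1)*(-10))*7 = ((1 - 2)*(-10))*7 = -1*(-10)*7 = 10*7 = 70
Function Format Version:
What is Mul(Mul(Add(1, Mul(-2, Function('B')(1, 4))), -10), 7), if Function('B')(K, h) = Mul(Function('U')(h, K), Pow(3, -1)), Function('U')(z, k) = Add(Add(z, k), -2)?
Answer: 70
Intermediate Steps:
Function('U')(z, k) = Add(-2, k, z) (Function('U')(z, k) = Add(Add(k, z), -2) = Add(-2, k, z))
Function('B')(K, h) = Add(Rational(-2, 3), Mul(Rational(1, 3), K), Mul(Rational(1, 3), h)) (Function('B')(K, h) = Mul(Add(-2, K, h), Pow(3, -1)) = Mul(Add(-2, K, h), Rational(1, 3)) = Add(Rational(-2, 3), Mul(Rational(1, 3), K), Mul(Rational(1, 3), h)))
Mul(Mul(Add(1, Mul(-2, Function('B')(1, 4))), -10), 7) = Mul(Mul(Add(1, Mul(-2, Add(Rational(-2, 3), Mul(Rational(1, 3), 1), Mul(Rational(1, 3), 4)))), -10), 7) = Mul(Mul(Add(1, Mul(-2, Add(Rational(-2, 3), Rational(1, 3), Rational(4, 3)))), -10), 7) = Mul(Mul(Add(1, Mul(-2, 1)), -10), 7) = Mul(Mul(Add(1, -2), -10), 7) = Mul(Mul(-1, -10), 7) = Mul(10, 7) = 70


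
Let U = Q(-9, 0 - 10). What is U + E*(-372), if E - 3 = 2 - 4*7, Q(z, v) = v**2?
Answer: 8656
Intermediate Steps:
U = 100 (U = (0 - 10)**2 = (-10)**2 = 100)
E = -23 (E = 3 + (2 - 4*7) = 3 + (2 - 28) = 3 - 26 = -23)
U + E*(-372) = 100 - 23*(-372) = 100 + 8556 = 8656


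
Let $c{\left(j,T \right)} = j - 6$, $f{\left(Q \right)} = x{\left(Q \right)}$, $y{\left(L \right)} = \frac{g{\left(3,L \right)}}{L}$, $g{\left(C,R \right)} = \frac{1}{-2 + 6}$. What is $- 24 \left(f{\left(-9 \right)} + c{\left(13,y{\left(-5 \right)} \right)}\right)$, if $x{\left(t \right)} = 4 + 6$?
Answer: $-408$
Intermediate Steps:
$g{\left(C,R \right)} = \frac{1}{4}$
$x{\left(t \right)} = 10$
$y{\left(L \right)} = \frac{1}{4 L}$
$f{\left(Q \right)} = 10$
$c{\left(j,T \right)} = -6 + j$
$- 24 \left(f{\left(-9 \right)} + c{\left(13,y{\left(-5 \right)} \right)}\right) = - 24 \left(10 + \left(-6 + 13\right)\right) = - 24 \left(10 + 7\right) = \left(-24\right) 17 = -408$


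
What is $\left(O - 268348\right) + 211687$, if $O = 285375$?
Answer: $228714$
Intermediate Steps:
$\left(O - 268348\right) + 211687 = \left(285375 - 268348\right) + 211687 = 17027 + 211687 = 228714$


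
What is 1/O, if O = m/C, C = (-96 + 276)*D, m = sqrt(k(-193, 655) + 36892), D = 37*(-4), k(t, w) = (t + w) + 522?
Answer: -13320*sqrt(9469)/9469 ≈ -136.88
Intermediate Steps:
k(t, w) = 522 + t + w
D = -148
m = 2*sqrt(9469) (m = sqrt((522 - 193 + 655) + 36892) = sqrt(984 + 36892) = sqrt(37876) = 2*sqrt(9469) ≈ 194.62)
C = -26640 (C = (-96 + 276)*(-148) = 180*(-148) = -26640)
O = -sqrt(9469)/13320 (O = (2*sqrt(9469))/(-26640) = (2*sqrt(9469))*(-1/26640) = -sqrt(9469)/13320 ≈ -0.0073055)
1/O = 1/(-sqrt(9469)/13320) = -13320*sqrt(9469)/9469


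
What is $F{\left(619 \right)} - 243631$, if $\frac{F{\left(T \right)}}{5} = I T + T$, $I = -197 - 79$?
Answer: $-1094756$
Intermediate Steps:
$I = -276$ ($I = -197 - 79 = -276$)
$F{\left(T \right)} = - 1375 T$ ($F{\left(T \right)} = 5 \left(- 276 T + T\right) = 5 \left(- 275 T\right) = - 1375 T$)
$F{\left(619 \right)} - 243631 = \left(-1375\right) 619 - 243631 = -851125 - 243631 = -1094756$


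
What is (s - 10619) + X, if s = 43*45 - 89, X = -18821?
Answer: -27594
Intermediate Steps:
s = 1846 (s = 1935 - 89 = 1846)
(s - 10619) + X = (1846 - 10619) - 18821 = -8773 - 18821 = -27594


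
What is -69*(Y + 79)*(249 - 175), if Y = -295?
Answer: 1102896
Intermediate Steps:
-69*(Y + 79)*(249 - 175) = -69*(-295 + 79)*(249 - 175) = -(-14904)*74 = -69*(-15984) = 1102896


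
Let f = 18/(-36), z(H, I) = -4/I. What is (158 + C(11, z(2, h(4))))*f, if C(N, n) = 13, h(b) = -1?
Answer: -171/2 ≈ -85.500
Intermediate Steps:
f = -1/2 (f = 18*(-1/36) = -1/2 ≈ -0.50000)
(158 + C(11, z(2, h(4))))*f = (158 + 13)*(-1/2) = 171*(-1/2) = -171/2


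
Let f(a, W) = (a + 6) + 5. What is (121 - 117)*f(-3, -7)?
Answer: 32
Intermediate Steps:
f(a, W) = 11 + a (f(a, W) = (6 + a) + 5 = 11 + a)
(121 - 117)*f(-3, -7) = (121 - 117)*(11 - 3) = 4*8 = 32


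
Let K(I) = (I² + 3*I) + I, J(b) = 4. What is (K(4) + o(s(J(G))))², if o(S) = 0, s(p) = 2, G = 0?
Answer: 1024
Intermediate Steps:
K(I) = I² + 4*I
(K(4) + o(s(J(G))))² = (4*(4 + 4) + 0)² = (4*8 + 0)² = (32 + 0)² = 32² = 1024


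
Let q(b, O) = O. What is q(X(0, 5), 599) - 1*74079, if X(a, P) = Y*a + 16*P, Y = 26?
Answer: -73480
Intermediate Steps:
X(a, P) = 16*P + 26*a (X(a, P) = 26*a + 16*P = 16*P + 26*a)
q(X(0, 5), 599) - 1*74079 = 599 - 1*74079 = 599 - 74079 = -73480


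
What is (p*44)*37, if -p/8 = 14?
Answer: -182336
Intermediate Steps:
p = -112 (p = -8*14 = -112)
(p*44)*37 = -112*44*37 = -4928*37 = -182336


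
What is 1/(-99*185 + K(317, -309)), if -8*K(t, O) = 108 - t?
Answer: -8/146311 ≈ -5.4678e-5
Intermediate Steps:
K(t, O) = -27/2 + t/8 (K(t, O) = -(108 - t)/8 = -27/2 + t/8)
1/(-99*185 + K(317, -309)) = 1/(-99*185 + (-27/2 + (⅛)*317)) = 1/(-18315 + (-27/2 + 317/8)) = 1/(-18315 + 209/8) = 1/(-146311/8) = -8/146311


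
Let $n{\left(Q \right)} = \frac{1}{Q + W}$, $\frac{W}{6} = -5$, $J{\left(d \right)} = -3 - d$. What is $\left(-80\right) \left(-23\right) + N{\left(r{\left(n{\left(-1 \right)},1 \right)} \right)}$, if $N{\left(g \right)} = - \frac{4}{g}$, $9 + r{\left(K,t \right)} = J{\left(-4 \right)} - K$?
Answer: $\frac{454604}{247} \approx 1840.5$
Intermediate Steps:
$W = -30$ ($W = 6 \left(-5\right) = -30$)
$n{\left(Q \right)} = \frac{1}{-30 + Q}$ ($n{\left(Q \right)} = \frac{1}{Q - 30} = \frac{1}{-30 + Q}$)
$r{\left(K,t \right)} = -8 - K$ ($r{\left(K,t \right)} = -9 - \left(-1 + K\right) = -8 - K$)
$\left(-80\right) \left(-23\right) + N{\left(r{\left(n{\left(-1 \right)},1 \right)} \right)} = \left(-80\right) \left(-23\right) - \frac{4}{-8 - \frac{1}{-30 - 1}} = 1840 - \frac{4}{-8 - \frac{1}{-31}} = 1840 - \frac{4}{-8 - - \frac{1}{31}} = 1840 - \frac{4}{-8 + \frac{1}{31}} = 1840 - \frac{4}{- \frac{247}{31}} = 1840 - - \frac{124}{247} = 1840 + \frac{124}{247} = \frac{454604}{247}$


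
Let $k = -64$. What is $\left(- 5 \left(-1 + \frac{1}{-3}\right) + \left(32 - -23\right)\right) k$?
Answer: $- \frac{11840}{3} \approx -3946.7$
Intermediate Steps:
$\left(- 5 \left(-1 + \frac{1}{-3}\right) + \left(32 - -23\right)\right) k = \left(- 5 \left(-1 + \frac{1}{-3}\right) + \left(32 - -23\right)\right) \left(-64\right) = \left(- 5 \left(-1 - \frac{1}{3}\right) + \left(32 + 23\right)\right) \left(-64\right) = \left(\left(-5\right) \left(- \frac{4}{3}\right) + 55\right) \left(-64\right) = \left(\frac{20}{3} + 55\right) \left(-64\right) = \frac{185}{3} \left(-64\right) = - \frac{11840}{3}$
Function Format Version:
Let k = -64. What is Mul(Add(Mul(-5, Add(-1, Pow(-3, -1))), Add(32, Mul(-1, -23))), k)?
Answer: Rational(-11840, 3) ≈ -3946.7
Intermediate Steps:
Mul(Add(Mul(-5, Add(-1, Pow(-3, -1))), Add(32, Mul(-1, -23))), k) = Mul(Add(Mul(-5, Add(-1, Pow(-3, -1))), Add(32, Mul(-1, -23))), -64) = Mul(Add(Mul(-5, Add(-1, Rational(-1, 3))), Add(32, 23)), -64) = Mul(Add(Mul(-5, Rational(-4, 3)), 55), -64) = Mul(Add(Rational(20, 3), 55), -64) = Mul(Rational(185, 3), -64) = Rational(-11840, 3)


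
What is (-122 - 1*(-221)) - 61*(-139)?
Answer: 8578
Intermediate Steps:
(-122 - 1*(-221)) - 61*(-139) = (-122 + 221) + 8479 = 99 + 8479 = 8578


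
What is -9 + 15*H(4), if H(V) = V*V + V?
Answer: 291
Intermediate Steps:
H(V) = V + V**2 (H(V) = V**2 + V = V + V**2)
-9 + 15*H(4) = -9 + 15*(4*(1 + 4)) = -9 + 15*(4*5) = -9 + 15*20 = -9 + 300 = 291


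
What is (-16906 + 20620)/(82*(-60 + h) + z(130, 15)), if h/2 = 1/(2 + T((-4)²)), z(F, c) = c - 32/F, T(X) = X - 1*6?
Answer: -362115/476929 ≈ -0.75926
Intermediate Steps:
T(X) = -6 + X (T(X) = X - 6 = -6 + X)
z(F, c) = c - 32/F
h = ⅙ (h = 2/(2 + (-6 + (-4)²)) = 2/(2 + (-6 + 16)) = 2/(2 + 10) = 2/12 = 2*(1/12) = ⅙ ≈ 0.16667)
(-16906 + 20620)/(82*(-60 + h) + z(130, 15)) = (-16906 + 20620)/(82*(-60 + ⅙) + (15 - 32/130)) = 3714/(82*(-359/6) + (15 - 32*1/130)) = 3714/(-14719/3 + (15 - 16/65)) = 3714/(-14719/3 + 959/65) = 3714/(-953858/195) = 3714*(-195/953858) = -362115/476929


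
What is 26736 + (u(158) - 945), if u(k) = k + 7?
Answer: 25956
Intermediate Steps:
u(k) = 7 + k
26736 + (u(158) - 945) = 26736 + ((7 + 158) - 945) = 26736 + (165 - 945) = 26736 - 780 = 25956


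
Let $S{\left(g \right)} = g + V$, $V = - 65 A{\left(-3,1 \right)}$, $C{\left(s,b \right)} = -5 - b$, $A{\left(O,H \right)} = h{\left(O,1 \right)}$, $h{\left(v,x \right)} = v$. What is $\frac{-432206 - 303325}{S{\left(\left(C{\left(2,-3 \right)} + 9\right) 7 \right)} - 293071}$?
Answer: $\frac{245177}{97609} \approx 2.5118$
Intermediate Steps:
$A{\left(O,H \right)} = O$
$V = 195$ ($V = \left(-65\right) \left(-3\right) = 195$)
$S{\left(g \right)} = 195 + g$ ($S{\left(g \right)} = g + 195 = 195 + g$)
$\frac{-432206 - 303325}{S{\left(\left(C{\left(2,-3 \right)} + 9\right) 7 \right)} - 293071} = \frac{-432206 - 303325}{\left(195 + \left(\left(-5 - -3\right) + 9\right) 7\right) - 293071} = - \frac{735531}{\left(195 + \left(\left(-5 + 3\right) + 9\right) 7\right) - 293071} = - \frac{735531}{\left(195 + \left(-2 + 9\right) 7\right) - 293071} = - \frac{735531}{\left(195 + 7 \cdot 7\right) - 293071} = - \frac{735531}{\left(195 + 49\right) - 293071} = - \frac{735531}{244 - 293071} = - \frac{735531}{-292827} = \left(-735531\right) \left(- \frac{1}{292827}\right) = \frac{245177}{97609}$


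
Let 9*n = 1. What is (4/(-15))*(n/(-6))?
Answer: 2/405 ≈ 0.0049383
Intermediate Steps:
n = ⅑ (n = (⅑)*1 = ⅑ ≈ 0.11111)
(4/(-15))*(n/(-6)) = (4/(-15))*((⅑)/(-6)) = (-1/15*4)*((⅑)*(-⅙)) = -4/15*(-1/54) = 2/405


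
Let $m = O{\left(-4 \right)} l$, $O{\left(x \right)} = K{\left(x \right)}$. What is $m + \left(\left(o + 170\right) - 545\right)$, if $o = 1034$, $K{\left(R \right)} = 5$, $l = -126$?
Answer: $29$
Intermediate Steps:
$O{\left(x \right)} = 5$
$m = -630$ ($m = 5 \left(-126\right) = -630$)
$m + \left(\left(o + 170\right) - 545\right) = -630 + \left(\left(1034 + 170\right) - 545\right) = -630 + \left(1204 - 545\right) = -630 + 659 = 29$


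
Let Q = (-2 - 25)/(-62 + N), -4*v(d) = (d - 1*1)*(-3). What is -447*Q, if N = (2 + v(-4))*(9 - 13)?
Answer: -12069/55 ≈ -219.44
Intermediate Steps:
v(d) = -¾ + 3*d/4 (v(d) = -(d - 1*1)*(-3)/4 = -(d - 1)*(-3)/4 = -(-1 + d)*(-3)/4 = -(3 - 3*d)/4 = -¾ + 3*d/4)
N = 7 (N = (2 + (-¾ + (¾)*(-4)))*(9 - 13) = (2 + (-¾ - 3))*(-4) = (2 - 15/4)*(-4) = -7/4*(-4) = 7)
Q = 27/55 (Q = (-2 - 25)/(-62 + 7) = -27/(-55) = -27*(-1/55) = 27/55 ≈ 0.49091)
-447*Q = -447*27/55 = -12069/55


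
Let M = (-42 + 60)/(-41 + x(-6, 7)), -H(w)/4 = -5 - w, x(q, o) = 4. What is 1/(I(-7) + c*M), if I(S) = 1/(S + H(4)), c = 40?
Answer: -1073/20843 ≈ -0.051480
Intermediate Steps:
H(w) = 20 + 4*w (H(w) = -4*(-5 - w) = 20 + 4*w)
I(S) = 1/(36 + S) (I(S) = 1/(S + (20 + 4*4)) = 1/(S + (20 + 16)) = 1/(S + 36) = 1/(36 + S))
M = -18/37 (M = (-42 + 60)/(-41 + 4) = 18/(-37) = 18*(-1/37) = -18/37 ≈ -0.48649)
1/(I(-7) + c*M) = 1/(1/(36 - 7) + 40*(-18/37)) = 1/(1/29 - 720/37) = 1/(-20843/1073) = -1073/20843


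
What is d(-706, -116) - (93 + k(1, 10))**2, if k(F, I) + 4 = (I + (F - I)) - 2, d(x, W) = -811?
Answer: -8555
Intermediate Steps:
k(F, I) = -6 + F (k(F, I) = -4 + ((I + (F - I)) - 2) = -4 + (F - 2) = -4 + (-2 + F) = -6 + F)
d(-706, -116) - (93 + k(1, 10))**2 = -811 - (93 + (-6 + 1))**2 = -811 - (93 - 5)**2 = -811 - 1*88**2 = -811 - 1*7744 = -811 - 7744 = -8555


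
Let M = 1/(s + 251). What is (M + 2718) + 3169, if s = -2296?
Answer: 12038914/2045 ≈ 5887.0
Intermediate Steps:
M = -1/2045 (M = 1/(-2296 + 251) = 1/(-2045) = -1/2045 ≈ -0.00048900)
(M + 2718) + 3169 = (-1/2045 + 2718) + 3169 = 5558309/2045 + 3169 = 12038914/2045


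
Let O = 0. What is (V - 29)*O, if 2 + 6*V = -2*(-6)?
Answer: 0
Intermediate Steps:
V = 5/3 (V = -1/3 + (-2*(-6))/6 = -1/3 + (1/6)*12 = -1/3 + 2 = 5/3 ≈ 1.6667)
(V - 29)*O = (5/3 - 29)*0 = -82/3*0 = 0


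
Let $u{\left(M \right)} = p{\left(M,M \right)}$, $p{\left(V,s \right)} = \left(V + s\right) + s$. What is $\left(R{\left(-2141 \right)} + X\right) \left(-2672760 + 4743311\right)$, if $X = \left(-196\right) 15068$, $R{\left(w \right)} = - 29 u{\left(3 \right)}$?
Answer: $-6115556657539$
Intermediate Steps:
$p{\left(V,s \right)} = V + 2 s$
$u{\left(M \right)} = 3 M$ ($u{\left(M \right)} = M + 2 M = 3 M$)
$R{\left(w \right)} = -261$ ($R{\left(w \right)} = - 29 \cdot 3 \cdot 3 = \left(-29\right) 9 = -261$)
$X = -2953328$
$\left(R{\left(-2141 \right)} + X\right) \left(-2672760 + 4743311\right) = \left(-261 - 2953328\right) \left(-2672760 + 4743311\right) = \left(-2953589\right) 2070551 = -6115556657539$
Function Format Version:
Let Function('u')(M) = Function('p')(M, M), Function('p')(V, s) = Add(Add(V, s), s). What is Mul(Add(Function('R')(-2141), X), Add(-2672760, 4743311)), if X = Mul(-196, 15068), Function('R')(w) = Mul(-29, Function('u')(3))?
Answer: -6115556657539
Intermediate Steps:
Function('p')(V, s) = Add(V, Mul(2, s))
Function('u')(M) = Mul(3, M) (Function('u')(M) = Add(M, Mul(2, M)) = Mul(3, M))
Function('R')(w) = -261 (Function('R')(w) = Mul(-29, Mul(3, 3)) = Mul(-29, 9) = -261)
X = -2953328
Mul(Add(Function('R')(-2141), X), Add(-2672760, 4743311)) = Mul(Add(-261, -2953328), Add(-2672760, 4743311)) = Mul(-2953589, 2070551) = -6115556657539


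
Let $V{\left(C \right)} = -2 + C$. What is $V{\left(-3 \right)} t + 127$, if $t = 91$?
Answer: $-328$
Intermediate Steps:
$V{\left(-3 \right)} t + 127 = \left(-2 - 3\right) 91 + 127 = \left(-5\right) 91 + 127 = -455 + 127 = -328$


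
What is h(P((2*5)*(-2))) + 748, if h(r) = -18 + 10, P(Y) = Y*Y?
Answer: 740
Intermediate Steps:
P(Y) = Y²
h(r) = -8
h(P((2*5)*(-2))) + 748 = -8 + 748 = 740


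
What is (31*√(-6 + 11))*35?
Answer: 1085*√5 ≈ 2426.1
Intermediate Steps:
(31*√(-6 + 11))*35 = (31*√5)*35 = 1085*√5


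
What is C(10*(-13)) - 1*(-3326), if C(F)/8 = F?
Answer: 2286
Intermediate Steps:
C(F) = 8*F
C(10*(-13)) - 1*(-3326) = 8*(10*(-13)) - 1*(-3326) = 8*(-130) + 3326 = -1040 + 3326 = 2286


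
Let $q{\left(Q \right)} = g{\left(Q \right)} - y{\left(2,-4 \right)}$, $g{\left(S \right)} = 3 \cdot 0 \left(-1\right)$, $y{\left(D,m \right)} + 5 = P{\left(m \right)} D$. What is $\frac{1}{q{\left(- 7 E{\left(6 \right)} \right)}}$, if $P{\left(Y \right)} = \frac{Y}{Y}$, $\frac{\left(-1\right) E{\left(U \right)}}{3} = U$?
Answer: $\frac{1}{3} \approx 0.33333$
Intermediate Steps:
$E{\left(U \right)} = - 3 U$
$P{\left(Y \right)} = 1$
$y{\left(D,m \right)} = -5 + D$ ($y{\left(D,m \right)} = -5 + 1 D = -5 + D$)
$g{\left(S \right)} = 0$ ($g{\left(S \right)} = 0 \left(-1\right) = 0$)
$q{\left(Q \right)} = 3$ ($q{\left(Q \right)} = 0 - \left(-5 + 2\right) = 0 - -3 = 0 + 3 = 3$)
$\frac{1}{q{\left(- 7 E{\left(6 \right)} \right)}} = \frac{1}{3}$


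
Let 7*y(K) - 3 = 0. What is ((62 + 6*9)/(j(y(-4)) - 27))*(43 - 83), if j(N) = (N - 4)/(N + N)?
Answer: 27840/187 ≈ 148.88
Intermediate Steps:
y(K) = 3/7 (y(K) = 3/7 + (⅐)*0 = 3/7 + 0 = 3/7)
j(N) = (-4 + N)/(2*N) (j(N) = (-4 + N)/((2*N)) = (-4 + N)*(1/(2*N)) = (-4 + N)/(2*N))
((62 + 6*9)/(j(y(-4)) - 27))*(43 - 83) = ((62 + 6*9)/((-4 + 3/7)/(2*(3/7)) - 27))*(43 - 83) = ((62 + 54)/((½)*(7/3)*(-25/7) - 27))*(-40) = (116/(-25/6 - 27))*(-40) = (116/(-187/6))*(-40) = (116*(-6/187))*(-40) = -696/187*(-40) = 27840/187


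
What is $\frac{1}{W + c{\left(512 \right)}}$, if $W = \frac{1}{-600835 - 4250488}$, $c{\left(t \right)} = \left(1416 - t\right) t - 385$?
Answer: $\frac{4851323}{2243557388548} \approx 2.1623 \cdot 10^{-6}$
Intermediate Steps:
$c{\left(t \right)} = -385 + t \left(1416 - t\right)$ ($c{\left(t \right)} = t \left(1416 - t\right) - 385 = -385 + t \left(1416 - t\right)$)
$W = - \frac{1}{4851323}$ ($W = \frac{1}{-4851323} = - \frac{1}{4851323} \approx -2.0613 \cdot 10^{-7}$)
$\frac{1}{W + c{\left(512 \right)}} = \frac{1}{- \frac{1}{4851323} - -462463} = \frac{1}{- \frac{1}{4851323} + 462463} = \frac{1}{\frac{2243557388548}{4851323}} = \frac{4851323}{2243557388548}$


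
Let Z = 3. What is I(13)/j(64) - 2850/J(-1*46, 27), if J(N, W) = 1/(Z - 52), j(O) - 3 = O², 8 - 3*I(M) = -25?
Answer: 572425361/4099 ≈ 1.3965e+5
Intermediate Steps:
I(M) = 11 (I(M) = 8/3 - ⅓*(-25) = 8/3 + 25/3 = 11)
j(O) = 3 + O²
J(N, W) = -1/49 (J(N, W) = 1/(3 - 52) = 1/(-49) = -1/49)
I(13)/j(64) - 2850/J(-1*46, 27) = 11/(3 + 64²) - 2850/(-1/49) = 11/(3 + 4096) - 2850*(-49) = 11/4099 + 139650 = 572425361/4099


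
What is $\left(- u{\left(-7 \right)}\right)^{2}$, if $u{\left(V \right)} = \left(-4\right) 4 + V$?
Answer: $529$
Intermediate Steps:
$u{\left(V \right)} = -16 + V$
$\left(- u{\left(-7 \right)}\right)^{2} = \left(- (-16 - 7)\right)^{2} = \left(\left(-1\right) \left(-23\right)\right)^{2} = 23^{2} = 529$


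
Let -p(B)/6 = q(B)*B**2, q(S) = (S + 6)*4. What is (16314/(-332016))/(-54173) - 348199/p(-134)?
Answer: -1947112171549/308501065076736 ≈ -0.0063115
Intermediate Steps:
q(S) = 24 + 4*S (q(S) = (6 + S)*4 = 24 + 4*S)
p(B) = -6*B**2*(24 + 4*B) (p(B) = -6*(24 + 4*B)*B**2 = -6*B**2*(24 + 4*B))
(16314/(-332016))/(-54173) - 348199/p(-134) = (16314/(-332016))/(-54173) - 348199*1/(430944*(-6 - 1*(-134))) = (16314*(-1/332016))*(-1/54173) - 348199*1/(430944*(-6 + 134)) = -2719/55336*(-1/54173) - 348199/(24*17956*128) = 2719/2997717128 - 348199/55160832 = 2719/2997717128 - 348199*1/55160832 = 2719/2997717128 - 5197/823296 = -1947112171549/308501065076736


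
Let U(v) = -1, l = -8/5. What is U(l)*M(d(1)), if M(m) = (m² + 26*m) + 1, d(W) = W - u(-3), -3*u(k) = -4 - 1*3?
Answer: 287/9 ≈ 31.889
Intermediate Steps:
u(k) = 7/3 (u(k) = -(-4 - 1*3)/3 = -(-4 - 3)/3 = -⅓*(-7) = 7/3)
d(W) = -7/3 + W (d(W) = W - 1*7/3 = W - 7/3 = -7/3 + W)
l = -8/5 (l = -8*⅕ = -8/5 ≈ -1.6000)
M(m) = 1 + m² + 26*m
U(l)*M(d(1)) = -(1 + (-7/3 + 1)² + 26*(-7/3 + 1)) = -(1 + (-4/3)² + 26*(-4/3)) = -(1 + 16/9 - 104/3) = -1*(-287/9) = 287/9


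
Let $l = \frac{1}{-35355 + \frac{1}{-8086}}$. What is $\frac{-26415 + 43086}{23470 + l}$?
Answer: $\frac{1588638110767}{2236538684828} \approx 0.71031$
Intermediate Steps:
$l = - \frac{8086}{285880531}$ ($l = \frac{1}{-35355 - \frac{1}{8086}} = \frac{1}{- \frac{285880531}{8086}} = - \frac{8086}{285880531} \approx -2.8285 \cdot 10^{-5}$)
$\frac{-26415 + 43086}{23470 + l} = \frac{-26415 + 43086}{23470 - \frac{8086}{285880531}} = \frac{16671}{\frac{6709616054484}{285880531}} = 16671 \cdot \frac{285880531}{6709616054484} = \frac{1588638110767}{2236538684828}$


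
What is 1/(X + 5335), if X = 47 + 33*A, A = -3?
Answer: 1/5283 ≈ 0.00018929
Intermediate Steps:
X = -52 (X = 47 + 33*(-3) = 47 - 99 = -52)
1/(X + 5335) = 1/(-52 + 5335) = 1/5283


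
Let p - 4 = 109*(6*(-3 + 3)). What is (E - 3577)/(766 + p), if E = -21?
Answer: -257/55 ≈ -4.6727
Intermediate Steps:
p = 4 (p = 4 + 109*(6*(-3 + 3)) = 4 + 109*(6*0) = 4 + 109*0 = 4 + 0 = 4)
(E - 3577)/(766 + p) = (-21 - 3577)/(766 + 4) = -3598/770 = -3598*1/770 = -257/55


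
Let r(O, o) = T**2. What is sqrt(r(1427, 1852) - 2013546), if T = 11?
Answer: 5*I*sqrt(80537) ≈ 1419.0*I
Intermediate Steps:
r(O, o) = 121 (r(O, o) = 11**2 = 121)
sqrt(r(1427, 1852) - 2013546) = sqrt(121 - 2013546) = sqrt(-2013425) = 5*I*sqrt(80537)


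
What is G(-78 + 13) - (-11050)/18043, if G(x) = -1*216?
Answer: -3886238/18043 ≈ -215.39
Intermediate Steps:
G(x) = -216
G(-78 + 13) - (-11050)/18043 = -216 - (-11050)/18043 = -216 - 1*(-11050/18043) = -216 + 11050/18043 = -3886238/18043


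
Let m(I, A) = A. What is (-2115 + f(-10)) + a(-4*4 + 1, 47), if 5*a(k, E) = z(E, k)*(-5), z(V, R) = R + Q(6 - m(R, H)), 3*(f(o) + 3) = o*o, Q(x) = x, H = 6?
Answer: -6209/3 ≈ -2069.7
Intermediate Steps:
f(o) = -3 + o**2/3 (f(o) = -3 + (o*o)/3 = -3 + o**2/3)
z(V, R) = R (z(V, R) = R + (6 - 1*6) = R + (6 - 6) = R + 0 = R)
a(k, E) = -k (a(k, E) = (k*(-5))/5 = (-5*k)/5 = -k)
(-2115 + f(-10)) + a(-4*4 + 1, 47) = (-2115 + (-3 + (1/3)*(-10)**2)) - (-4*4 + 1) = (-2115 + (-3 + (1/3)*100)) - (-16 + 1) = (-2115 + (-3 + 100/3)) - 1*(-15) = (-2115 + 91/3) + 15 = -6254/3 + 15 = -6209/3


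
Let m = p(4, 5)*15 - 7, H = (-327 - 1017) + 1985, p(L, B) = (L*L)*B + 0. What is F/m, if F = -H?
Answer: -641/1193 ≈ -0.53730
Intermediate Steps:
p(L, B) = B*L² (p(L, B) = L²*B + 0 = B*L² + 0 = B*L²)
H = 641 (H = -1344 + 1985 = 641)
m = 1193 (m = (5*4²)*15 - 7 = (5*16)*15 - 7 = 80*15 - 7 = 1200 - 7 = 1193)
F = -641 (F = -1*641 = -641)
F/m = -641/1193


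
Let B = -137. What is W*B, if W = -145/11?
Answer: 19865/11 ≈ 1805.9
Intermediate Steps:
W = -145/11 (W = -145*1/11 = -145/11 ≈ -13.182)
W*B = -145/11*(-137) = 19865/11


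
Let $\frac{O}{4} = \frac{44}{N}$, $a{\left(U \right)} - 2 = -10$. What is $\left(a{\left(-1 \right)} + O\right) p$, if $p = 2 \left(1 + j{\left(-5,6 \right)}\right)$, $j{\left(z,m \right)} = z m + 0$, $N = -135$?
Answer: $\frac{72848}{135} \approx 539.62$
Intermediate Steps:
$a{\left(U \right)} = -8$ ($a{\left(U \right)} = 2 - 10 = -8$)
$O = - \frac{176}{135}$ ($O = 4 \frac{44}{-135} = 4 \cdot 44 \left(- \frac{1}{135}\right) = 4 \left(- \frac{44}{135}\right) = - \frac{176}{135} \approx -1.3037$)
$j{\left(z,m \right)} = m z$ ($j{\left(z,m \right)} = m z + 0 = m z$)
$p = -58$ ($p = 2 \left(1 + 6 \left(-5\right)\right) = 2 \left(1 - 30\right) = 2 \left(-29\right) = -58$)
$\left(a{\left(-1 \right)} + O\right) p = \left(-8 - \frac{176}{135}\right) \left(-58\right) = \left(- \frac{1256}{135}\right) \left(-58\right) = \frac{72848}{135}$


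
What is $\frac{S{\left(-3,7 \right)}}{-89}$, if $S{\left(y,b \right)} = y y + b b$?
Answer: $- \frac{58}{89} \approx -0.65169$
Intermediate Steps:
$S{\left(y,b \right)} = b^{2} + y^{2}$ ($S{\left(y,b \right)} = y^{2} + b^{2} = b^{2} + y^{2}$)
$\frac{S{\left(-3,7 \right)}}{-89} = \frac{7^{2} + \left(-3\right)^{2}}{-89} = - \frac{49 + 9}{89} = \left(- \frac{1}{89}\right) 58 = - \frac{58}{89}$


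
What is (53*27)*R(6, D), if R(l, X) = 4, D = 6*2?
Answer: 5724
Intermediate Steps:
D = 12
(53*27)*R(6, D) = (53*27)*4 = 1431*4 = 5724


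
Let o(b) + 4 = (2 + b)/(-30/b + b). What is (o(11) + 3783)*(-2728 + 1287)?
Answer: -38134624/7 ≈ -5.4478e+6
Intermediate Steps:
o(b) = -4 + (2 + b)/(b - 30/b) (o(b) = -4 + (2 + b)/(-30/b + b) = -4 + (2 + b)/(b - 30/b))
(o(11) + 3783)*(-2728 + 1287) = ((120 - 3*11² + 2*11)/(-30 + 11²) + 3783)*(-2728 + 1287) = ((120 - 3*121 + 22)/(-30 + 121) + 3783)*(-1441) = ((120 - 363 + 22)/91 + 3783)*(-1441) = ((1/91)*(-221) + 3783)*(-1441) = (-17/7 + 3783)*(-1441) = (26464/7)*(-1441) = -38134624/7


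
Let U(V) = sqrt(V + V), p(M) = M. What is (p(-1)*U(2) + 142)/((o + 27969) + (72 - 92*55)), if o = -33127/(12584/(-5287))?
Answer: 1761760/464335353 ≈ 0.0037942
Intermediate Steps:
o = 175142449/12584 (o = -33127/(12584*(-1/5287)) = -33127/(-12584/5287) = -33127*(-5287/12584) = 175142449/12584 ≈ 13918.)
U(V) = sqrt(2)*sqrt(V) (U(V) = sqrt(2*V) = sqrt(2)*sqrt(V))
(p(-1)*U(2) + 142)/((o + 27969) + (72 - 92*55)) = (-sqrt(2)*sqrt(2) + 142)/((175142449/12584 + 27969) + (72 - 92*55)) = (-1*2 + 142)/(527104345/12584 + (72 - 5060)) = (-2 + 142)/(527104345/12584 - 4988) = 140/(464335353/12584) = 140*(12584/464335353) = 1761760/464335353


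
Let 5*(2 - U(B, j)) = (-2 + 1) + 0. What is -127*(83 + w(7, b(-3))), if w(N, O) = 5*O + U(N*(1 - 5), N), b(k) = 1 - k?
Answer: -66802/5 ≈ -13360.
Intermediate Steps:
U(B, j) = 11/5 (U(B, j) = 2 - ((-2 + 1) + 0)/5 = 2 - (-1 + 0)/5 = 2 - ⅕*(-1) = 2 + ⅕ = 11/5)
w(N, O) = 11/5 + 5*O (w(N, O) = 5*O + 11/5 = 11/5 + 5*O)
-127*(83 + w(7, b(-3))) = -127*(83 + (11/5 + 5*(1 - 1*(-3)))) = -127*(83 + (11/5 + 5*(1 + 3))) = -127*(83 + (11/5 + 5*4)) = -127*(83 + (11/5 + 20)) = -127*(83 + 111/5) = -127*526/5 = -66802/5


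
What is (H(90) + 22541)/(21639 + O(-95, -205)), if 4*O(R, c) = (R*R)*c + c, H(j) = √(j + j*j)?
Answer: -45082/881887 - 6*√910/881887 ≈ -0.051325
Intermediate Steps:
H(j) = √(j + j²)
O(R, c) = c/4 + c*R²/4 (O(R, c) = ((R*R)*c + c)/4 = (R²*c + c)/4 = (c*R² + c)/4 = (c + c*R²)/4 = c/4 + c*R²/4)
(H(90) + 22541)/(21639 + O(-95, -205)) = (√(90*(1 + 90)) + 22541)/(21639 + (¼)*(-205)*(1 + (-95)²)) = (√(90*91) + 22541)/(21639 + (¼)*(-205)*(1 + 9025)) = (√8190 + 22541)/(21639 + (¼)*(-205)*9026) = (3*√910 + 22541)/(21639 - 925165/2) = (22541 + 3*√910)/(-881887/2) = (22541 + 3*√910)*(-2/881887) = -45082/881887 - 6*√910/881887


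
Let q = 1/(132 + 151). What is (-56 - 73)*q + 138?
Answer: 38925/283 ≈ 137.54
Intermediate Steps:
q = 1/283 ≈ 0.0035336
(-56 - 73)*q + 138 = (-56 - 73)*(1/283) + 138 = -129*1/283 + 138 = -129/283 + 138 = 38925/283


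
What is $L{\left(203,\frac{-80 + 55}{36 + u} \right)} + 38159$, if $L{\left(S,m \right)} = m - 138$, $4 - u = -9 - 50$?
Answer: $\frac{3764054}{99} \approx 38021.0$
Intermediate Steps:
$u = 63$ ($u = 4 - \left(-9 - 50\right) = 4 - -59 = 4 + 59 = 63$)
$L{\left(S,m \right)} = -138 + m$
$L{\left(203,\frac{-80 + 55}{36 + u} \right)} + 38159 = \left(-138 + \frac{-80 + 55}{36 + 63}\right) + 38159 = \left(-138 - \frac{25}{99}\right) + 38159 = - \frac{13687}{99} + 38159 = \frac{3764054}{99}$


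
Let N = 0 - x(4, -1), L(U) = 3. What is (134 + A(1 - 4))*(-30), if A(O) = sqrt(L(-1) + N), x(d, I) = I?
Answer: -4080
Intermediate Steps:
N = 1 (N = 0 - 1*(-1) = 0 + 1 = 1)
A(O) = 2 (A(O) = sqrt(3 + 1) = sqrt(4) = 2)
(134 + A(1 - 4))*(-30) = (134 + 2)*(-30) = 136*(-30) = -4080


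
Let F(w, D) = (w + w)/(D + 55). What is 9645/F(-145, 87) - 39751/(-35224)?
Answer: -4823091037/1021496 ≈ -4721.6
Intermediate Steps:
F(w, D) = 2*w/(55 + D) (F(w, D) = (2*w)/(55 + D) = 2*w/(55 + D))
9645/F(-145, 87) - 39751/(-35224) = 9645/((2*(-145)/(55 + 87))) - 39751/(-35224) = 9645/((2*(-145)/142)) - 39751*(-1/35224) = 9645/((2*(-145)*(1/142))) + 39751/35224 = 9645/(-145/71) + 39751/35224 = 9645*(-71/145) + 39751/35224 = -136959/29 + 39751/35224 = -4823091037/1021496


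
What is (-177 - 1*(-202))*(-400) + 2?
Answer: -9998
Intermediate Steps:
(-177 - 1*(-202))*(-400) + 2 = (-177 + 202)*(-400) + 2 = 25*(-400) + 2 = -10000 + 2 = -9998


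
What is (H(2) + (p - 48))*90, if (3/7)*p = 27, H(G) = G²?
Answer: 1710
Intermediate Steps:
p = 63 (p = (7/3)*27 = 63)
(H(2) + (p - 48))*90 = (2² + (63 - 48))*90 = (4 + 15)*90 = 19*90 = 1710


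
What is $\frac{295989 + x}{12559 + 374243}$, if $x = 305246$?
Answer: $\frac{601235}{386802} \approx 1.5544$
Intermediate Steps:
$\frac{295989 + x}{12559 + 374243} = \frac{295989 + 305246}{12559 + 374243} = \frac{601235}{386802}$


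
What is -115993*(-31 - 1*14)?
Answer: 5219685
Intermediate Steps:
-115993*(-31 - 1*14) = -115993*(-31 - 14) = -115993*(-45) = 5219685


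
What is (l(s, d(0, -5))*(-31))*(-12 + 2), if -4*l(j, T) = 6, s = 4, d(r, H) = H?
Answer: -465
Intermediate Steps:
l(j, T) = -3/2 (l(j, T) = -¼*6 = -3/2)
(l(s, d(0, -5))*(-31))*(-12 + 2) = (-3/2*(-31))*(-12 + 2) = (93/2)*(-10) = -465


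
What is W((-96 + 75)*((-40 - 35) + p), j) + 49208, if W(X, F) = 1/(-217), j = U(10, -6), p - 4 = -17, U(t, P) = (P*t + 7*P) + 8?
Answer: 10678135/217 ≈ 49208.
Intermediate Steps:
U(t, P) = 8 + 7*P + P*t (U(t, P) = (7*P + P*t) + 8 = 8 + 7*P + P*t)
p = -13 (p = 4 - 17 = -13)
j = -94 (j = 8 + 7*(-6) - 6*10 = 8 - 42 - 60 = -94)
W(X, F) = -1/217
W((-96 + 75)*((-40 - 35) + p), j) + 49208 = -1/217 + 49208 = 10678135/217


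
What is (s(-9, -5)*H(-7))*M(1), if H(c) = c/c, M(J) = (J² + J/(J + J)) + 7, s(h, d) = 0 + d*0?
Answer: 0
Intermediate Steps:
s(h, d) = 0 (s(h, d) = 0 + 0 = 0)
M(J) = 15/2 + J² (M(J) = (J² + J/((2*J))) + 7 = (J² + (1/(2*J))*J) + 7 = (J² + ½) + 7 = (½ + J²) + 7 = 15/2 + J²)
H(c) = 1
(s(-9, -5)*H(-7))*M(1) = (0*1)*(15/2 + 1²) = 0*(15/2 + 1) = 0*(17/2) = 0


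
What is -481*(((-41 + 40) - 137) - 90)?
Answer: 109668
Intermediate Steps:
-481*(((-41 + 40) - 137) - 90) = -481*((-1 - 137) - 90) = -481*(-138 - 90) = -481*(-228) = 109668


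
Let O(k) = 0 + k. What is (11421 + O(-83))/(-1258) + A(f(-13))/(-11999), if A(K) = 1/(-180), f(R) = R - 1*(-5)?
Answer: -12244018951/1358526780 ≈ -9.0127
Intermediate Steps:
f(R) = 5 + R (f(R) = R + 5 = 5 + R)
O(k) = k
A(K) = -1/180
(11421 + O(-83))/(-1258) + A(f(-13))/(-11999) = (11421 - 83)/(-1258) - 1/180/(-11999) = 11338*(-1/1258) - 1/180*(-1/11999) = -5669/629 + 1/2159820 = -12244018951/1358526780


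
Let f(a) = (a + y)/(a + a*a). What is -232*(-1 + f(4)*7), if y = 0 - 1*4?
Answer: 232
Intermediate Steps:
y = -4 (y = 0 - 4 = -4)
f(a) = (-4 + a)/(a + a**2) (f(a) = (a - 4)/(a + a*a) = (-4 + a)/(a + a**2))
-232*(-1 + f(4)*7) = -232*(-1 + ((-4 + 4)/(4*(1 + 4)))*7) = -232*(-1 + ((1/4)*0/5)*7) = -232*(-1 + ((1/4)*(1/5)*0)*7) = -232*(-1 + 0*7) = -232*(-1 + 0) = -232*(-1) = 232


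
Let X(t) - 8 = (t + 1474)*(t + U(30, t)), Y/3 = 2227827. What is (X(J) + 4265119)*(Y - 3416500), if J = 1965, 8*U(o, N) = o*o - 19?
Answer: 297987397259755/8 ≈ 3.7248e+13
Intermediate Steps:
Y = 6683481 (Y = 3*2227827 = 6683481)
U(o, N) = -19/8 + o**2/8 (U(o, N) = (o*o - 19)/8 = (o**2 - 19)/8 = (-19 + o**2)/8 = -19/8 + o**2/8)
X(t) = 8 + (1474 + t)*(881/8 + t) (X(t) = 8 + (t + 1474)*(t + (-19/8 + (1/8)*30**2)) = 8 + (1474 + t)*(t + (-19/8 + (1/8)*900)) = 8 + (1474 + t)*(t + (-19/8 + 225/2)) = 8 + (1474 + t)*(t + 881/8) = 8 + (1474 + t)*(881/8 + t))
(X(J) + 4265119)*(Y - 3416500) = ((649329/4 + 1965**2 + (12673/8)*1965) + 4265119)*(6683481 - 3416500) = ((649329/4 + 3861225 + 24902445/8) + 4265119)*3266981 = (57090903/8 + 4265119)*3266981 = (91211855/8)*3266981 = 297987397259755/8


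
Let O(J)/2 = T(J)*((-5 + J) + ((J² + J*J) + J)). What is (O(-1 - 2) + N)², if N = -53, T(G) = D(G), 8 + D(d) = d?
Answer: 42849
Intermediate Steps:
D(d) = -8 + d
T(G) = -8 + G
O(J) = 2*(-8 + J)*(-5 + 2*J + 2*J²) (O(J) = 2*((-8 + J)*((-5 + J) + ((J² + J*J) + J))) = 2*((-8 + J)*((-5 + J) + ((J² + J²) + J))) = 2*((-8 + J)*((-5 + J) + (2*J² + J))) = 2*((-8 + J)*((-5 + J) + (J + 2*J²))) = 2*((-8 + J)*(-5 + 2*J + 2*J²)) = 2*(-8 + J)*(-5 + 2*J + 2*J²))
(O(-1 - 2) + N)² = (2*(-8 + (-1 - 2))*(-5 + 2*(-1 - 2) + 2*(-1 - 2)²) - 53)² = (2*(-8 - 3)*(-5 + 2*(-3) + 2*(-3)²) - 53)² = (2*(-11)*(-5 - 6 + 2*9) - 53)² = (2*(-11)*(-5 - 6 + 18) - 53)² = (2*(-11)*7 - 53)² = (-154 - 53)² = (-207)² = 42849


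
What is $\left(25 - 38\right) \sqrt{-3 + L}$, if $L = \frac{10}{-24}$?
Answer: $- \frac{13 i \sqrt{123}}{6} \approx - 24.029 i$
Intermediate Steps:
$L = - \frac{5}{12}$ ($L = 10 \left(- \frac{1}{24}\right) = - \frac{5}{12} \approx -0.41667$)
$\left(25 - 38\right) \sqrt{-3 + L} = \left(25 - 38\right) \sqrt{-3 - \frac{5}{12}} = - 13 \sqrt{- \frac{41}{12}} = - 13 \frac{i \sqrt{123}}{6} = - \frac{13 i \sqrt{123}}{6}$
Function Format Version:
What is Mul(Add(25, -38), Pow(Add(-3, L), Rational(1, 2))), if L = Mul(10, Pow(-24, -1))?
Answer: Mul(Rational(-13, 6), I, Pow(123, Rational(1, 2))) ≈ Mul(-24.029, I)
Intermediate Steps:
L = Rational(-5, 12) (L = Mul(10, Rational(-1, 24)) = Rational(-5, 12) ≈ -0.41667)
Mul(Add(25, -38), Pow(Add(-3, L), Rational(1, 2))) = Mul(Add(25, -38), Pow(Add(-3, Rational(-5, 12)), Rational(1, 2))) = Mul(-13, Pow(Rational(-41, 12), Rational(1, 2))) = Mul(-13, Mul(Rational(1, 6), I, Pow(123, Rational(1, 2)))) = Mul(Rational(-13, 6), I, Pow(123, Rational(1, 2)))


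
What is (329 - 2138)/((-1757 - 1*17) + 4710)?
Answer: -1809/2936 ≈ -0.61614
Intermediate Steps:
(329 - 2138)/((-1757 - 1*17) + 4710) = -1809/((-1757 - 17) + 4710) = -1809/(-1774 + 4710) = -1809/2936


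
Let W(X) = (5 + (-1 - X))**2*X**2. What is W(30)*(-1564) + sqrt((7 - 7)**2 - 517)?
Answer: -951537600 + I*sqrt(517) ≈ -9.5154e+8 + 22.738*I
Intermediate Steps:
W(X) = X**2*(4 - X)**2 (W(X) = (4 - X)**2*X**2 = X**2*(4 - X)**2)
W(30)*(-1564) + sqrt((7 - 7)**2 - 517) = (30**2*(-4 + 30)**2)*(-1564) + sqrt((7 - 7)**2 - 517) = (900*26**2)*(-1564) + sqrt(0**2 - 517) = (900*676)*(-1564) + sqrt(0 - 517) = 608400*(-1564) + sqrt(-517) = -951537600 + I*sqrt(517)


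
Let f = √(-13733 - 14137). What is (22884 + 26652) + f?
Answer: 49536 + I*√27870 ≈ 49536.0 + 166.94*I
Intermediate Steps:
f = I*√27870 (f = √(-27870) = I*√27870 ≈ 166.94*I)
(22884 + 26652) + f = (22884 + 26652) + I*√27870 = 49536 + I*√27870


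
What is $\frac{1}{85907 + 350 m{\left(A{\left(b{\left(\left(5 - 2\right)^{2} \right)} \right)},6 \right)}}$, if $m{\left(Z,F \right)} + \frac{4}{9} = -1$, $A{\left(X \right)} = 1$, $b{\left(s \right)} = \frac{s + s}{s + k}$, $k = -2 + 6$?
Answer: $\frac{9}{768613} \approx 1.1709 \cdot 10^{-5}$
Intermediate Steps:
$k = 4$
$b{\left(s \right)} = \frac{2 s}{4 + s}$ ($b{\left(s \right)} = \frac{s + s}{s + 4} = \frac{2 s}{4 + s}$)
$m{\left(Z,F \right)} = - \frac{13}{9}$ ($m{\left(Z,F \right)} = - \frac{4}{9} - 1 = - \frac{13}{9}$)
$\frac{1}{85907 + 350 m{\left(A{\left(b{\left(\left(5 - 2\right)^{2} \right)} \right)},6 \right)}} = \frac{1}{85907 + 350 \left(- \frac{13}{9}\right)} = \frac{1}{85907 - \frac{4550}{9}} = \frac{1}{\frac{768613}{9}} = \frac{9}{768613}$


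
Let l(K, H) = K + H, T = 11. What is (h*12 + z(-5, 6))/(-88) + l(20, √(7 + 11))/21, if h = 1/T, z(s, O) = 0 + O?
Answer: 8861/10164 + √2/7 ≈ 1.0738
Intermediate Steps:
z(s, O) = O
h = 1/11 ≈ 0.090909
l(K, H) = H + K
(h*12 + z(-5, 6))/(-88) + l(20, √(7 + 11))/21 = ((1/11)*12 + 6)/(-88) + (√(7 + 11) + 20)/21 = (12/11 + 6)*(-1/88) + (√18 + 20)*(1/21) = (78/11)*(-1/88) + (3*√2 + 20)*(1/21) = -39/484 + (20 + 3*√2)*(1/21) = -39/484 + (20/21 + √2/7) = 8861/10164 + √2/7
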